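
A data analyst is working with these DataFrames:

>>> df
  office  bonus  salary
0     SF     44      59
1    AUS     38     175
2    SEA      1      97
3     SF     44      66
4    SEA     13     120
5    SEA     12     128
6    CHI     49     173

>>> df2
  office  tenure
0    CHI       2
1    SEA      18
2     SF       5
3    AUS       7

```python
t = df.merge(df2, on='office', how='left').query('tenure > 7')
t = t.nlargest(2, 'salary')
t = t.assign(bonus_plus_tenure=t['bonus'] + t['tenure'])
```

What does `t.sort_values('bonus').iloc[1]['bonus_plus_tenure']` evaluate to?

merge on 'office' (how='left') → 7 rows:
  office  bonus  salary  tenure
0     SF     44      59       5
1    AUS     38     175       7
2    SEA      1      97      18
3     SF     44      66       5
4    SEA     13     120      18
5    SEA     12     128      18
6    CHI     49     173       2
filter rows where tenure > 7:
  office  bonus  salary  tenure
2    SEA      1      97      18
4    SEA     13     120      18
5    SEA     12     128      18
take 2 rows with largest salary:
  office  bonus  salary  tenure
5    SEA     12     128      18
4    SEA     13     120      18
add column bonus_plus_tenure = t['bonus'] + t['tenure']:
  office  bonus  salary  tenure  bonus_plus_tenure
5    SEA     12     128      18                 30
4    SEA     13     120      18                 31
sort by bonus:
  office  bonus  salary  tenure  bonus_plus_tenure
5    SEA     12     128      18                 30
4    SEA     13     120      18                 31

31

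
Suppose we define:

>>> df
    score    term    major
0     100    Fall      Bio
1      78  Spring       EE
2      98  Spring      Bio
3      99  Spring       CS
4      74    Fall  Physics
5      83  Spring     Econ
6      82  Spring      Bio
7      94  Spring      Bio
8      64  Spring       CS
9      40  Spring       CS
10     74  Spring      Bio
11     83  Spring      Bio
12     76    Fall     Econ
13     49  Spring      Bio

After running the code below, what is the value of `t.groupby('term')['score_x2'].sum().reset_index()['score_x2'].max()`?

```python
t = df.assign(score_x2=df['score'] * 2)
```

1688

add column score_x2 = df['score'] * 2:
    score    term    major  score_x2
0     100    Fall      Bio       200
1      78  Spring       EE       156
2      98  Spring      Bio       196
3      99  Spring       CS       198
4      74    Fall  Physics       148
5      83  Spring     Econ       166
6      82  Spring      Bio       164
7      94  Spring      Bio       188
8      64  Spring       CS       128
9      40  Spring       CS        80
10     74  Spring      Bio       148
11     83  Spring      Bio       166
12     76    Fall     Econ       152
13     49  Spring      Bio        98
group by term, sum of score_x2:
term
Fall       500
Spring    1688
Name: score_x2, dtype: int64
reset_index():
     term  score_x2
0    Fall       500
1  Spring      1688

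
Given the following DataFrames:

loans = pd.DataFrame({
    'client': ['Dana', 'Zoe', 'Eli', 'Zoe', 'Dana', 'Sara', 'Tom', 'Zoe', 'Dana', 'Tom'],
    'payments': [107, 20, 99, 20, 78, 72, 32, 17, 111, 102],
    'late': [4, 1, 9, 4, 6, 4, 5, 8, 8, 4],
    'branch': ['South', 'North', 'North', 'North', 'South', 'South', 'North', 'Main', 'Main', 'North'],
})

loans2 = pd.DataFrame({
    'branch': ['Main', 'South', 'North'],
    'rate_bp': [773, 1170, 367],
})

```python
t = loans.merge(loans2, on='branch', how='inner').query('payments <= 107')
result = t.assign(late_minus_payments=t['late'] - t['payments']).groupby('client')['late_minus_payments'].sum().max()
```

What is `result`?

-44

merge on 'branch' (how='inner') → 10 rows:
  client  payments  late branch  rate_bp
0   Dana       107     4  South     1170
1    Zoe        20     1  North      367
2    Eli        99     9  North      367
3    Zoe        20     4  North      367
4   Dana        78     6  South     1170
5   Sara        72     4  South     1170
6    Tom        32     5  North      367
7    Zoe        17     8   Main      773
8   Dana       111     8   Main      773
9    Tom       102     4  North      367
filter rows where payments <= 107:
  client  payments  late branch  rate_bp
0   Dana       107     4  South     1170
1    Zoe        20     1  North      367
2    Eli        99     9  North      367
3    Zoe        20     4  North      367
4   Dana        78     6  South     1170
5   Sara        72     4  South     1170
6    Tom        32     5  North      367
7    Zoe        17     8   Main      773
9    Tom       102     4  North      367
add column late_minus_payments = t['late'] - t['payments']:
  client  payments  late branch  rate_bp  late_minus_payments
0   Dana       107     4  South     1170                 -103
1    Zoe        20     1  North      367                  -19
2    Eli        99     9  North      367                  -90
3    Zoe        20     4  North      367                  -16
4   Dana        78     6  South     1170                  -72
5   Sara        72     4  South     1170                  -68
6    Tom        32     5  North      367                  -27
7    Zoe        17     8   Main      773                   -9
9    Tom       102     4  North      367                  -98
group by client, sum of late_minus_payments:
client
Dana   -175
Eli     -90
Sara    -68
Tom    -125
Zoe     -44
Name: late_minus_payments, dtype: int64
The max of the resulting series is -44.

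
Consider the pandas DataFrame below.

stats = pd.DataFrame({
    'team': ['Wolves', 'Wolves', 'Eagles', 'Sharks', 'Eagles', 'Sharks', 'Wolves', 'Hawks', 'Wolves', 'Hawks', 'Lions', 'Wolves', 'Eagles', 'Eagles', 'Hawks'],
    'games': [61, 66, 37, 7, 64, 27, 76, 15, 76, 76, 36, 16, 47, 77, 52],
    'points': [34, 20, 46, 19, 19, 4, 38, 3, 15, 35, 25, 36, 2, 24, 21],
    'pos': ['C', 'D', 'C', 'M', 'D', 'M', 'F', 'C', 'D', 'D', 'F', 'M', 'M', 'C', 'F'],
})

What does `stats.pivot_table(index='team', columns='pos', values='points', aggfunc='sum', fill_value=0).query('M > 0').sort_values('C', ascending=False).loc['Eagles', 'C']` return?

pivot: rows=team, cols=pos, sum(points):
pos      C   D   F   M
team                  
Eagles  70  19   0   2
Hawks    3  35  21   0
Lions    0   0  25   0
Sharks   0   0   0  23
Wolves  34  35  38  36
filter rows where M > 0:
pos      C   D   F   M
team                  
Eagles  70  19   0   2
Sharks   0   0   0  23
Wolves  34  35  38  36
sort by C descending:
pos      C   D   F   M
team                  
Eagles  70  19   0   2
Wolves  34  35  38  36
Sharks   0   0   0  23
Finally, value at row 'Eagles', column 'C' = 70.

70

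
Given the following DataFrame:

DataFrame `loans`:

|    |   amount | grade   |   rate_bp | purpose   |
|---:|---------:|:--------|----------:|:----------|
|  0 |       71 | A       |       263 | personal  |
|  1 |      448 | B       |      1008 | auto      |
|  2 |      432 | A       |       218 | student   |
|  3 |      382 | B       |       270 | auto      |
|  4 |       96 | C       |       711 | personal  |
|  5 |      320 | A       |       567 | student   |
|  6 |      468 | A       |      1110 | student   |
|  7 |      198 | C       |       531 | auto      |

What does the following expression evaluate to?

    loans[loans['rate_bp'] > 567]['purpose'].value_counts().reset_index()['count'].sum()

filter rows where rate_bp > 567:
   amount grade  rate_bp   purpose
1     448     B     1008      auto
4      96     C      711  personal
6     468     A     1110   student
value_counts of purpose:
purpose
auto        1
personal    1
student     1
Name: count, dtype: int64
reset_index():
    purpose  count
0      auto      1
1  personal      1
2   student      1
Finally, sum of column 'count' = 3.

3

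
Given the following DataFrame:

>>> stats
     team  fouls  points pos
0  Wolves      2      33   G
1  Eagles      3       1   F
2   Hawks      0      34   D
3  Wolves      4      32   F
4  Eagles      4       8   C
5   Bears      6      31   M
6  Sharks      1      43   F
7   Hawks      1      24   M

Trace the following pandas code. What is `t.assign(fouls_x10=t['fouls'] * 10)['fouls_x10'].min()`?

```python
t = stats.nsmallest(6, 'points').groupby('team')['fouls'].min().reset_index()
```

take 6 rows with smallest points:
     team  fouls  points pos
1  Eagles      3       1   F
4  Eagles      4       8   C
7   Hawks      1      24   M
5   Bears      6      31   M
3  Wolves      4      32   F
0  Wolves      2      33   G
group by team, min of fouls:
team
Bears     6
Eagles    3
Hawks     1
Wolves    2
Name: fouls, dtype: int64
reset_index():
     team  fouls
0   Bears      6
1  Eagles      3
2   Hawks      1
3  Wolves      2
add column fouls_x10 = t['fouls'] * 10:
     team  fouls  fouls_x10
0   Bears      6         60
1  Eagles      3         30
2   Hawks      1         10
3  Wolves      2         20

10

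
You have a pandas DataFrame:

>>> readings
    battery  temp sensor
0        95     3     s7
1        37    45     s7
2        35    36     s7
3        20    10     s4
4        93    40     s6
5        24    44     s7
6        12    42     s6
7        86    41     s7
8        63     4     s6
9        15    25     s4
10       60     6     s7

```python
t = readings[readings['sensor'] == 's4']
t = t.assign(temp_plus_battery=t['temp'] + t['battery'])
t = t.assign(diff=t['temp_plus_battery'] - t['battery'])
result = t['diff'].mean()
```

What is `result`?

filter rows where sensor == 's4':
   battery  temp sensor
3       20    10     s4
9       15    25     s4
add column temp_plus_battery = t['temp'] + t['battery']:
   battery  temp sensor  temp_plus_battery
3       20    10     s4                 30
9       15    25     s4                 40
add column diff = t['temp_plus_battery'] - t['battery']:
   battery  temp sensor  temp_plus_battery  diff
3       20    10     s4                 30    10
9       15    25     s4                 40    25
Reading off the mean of column 'diff', we get 17.5.

17.5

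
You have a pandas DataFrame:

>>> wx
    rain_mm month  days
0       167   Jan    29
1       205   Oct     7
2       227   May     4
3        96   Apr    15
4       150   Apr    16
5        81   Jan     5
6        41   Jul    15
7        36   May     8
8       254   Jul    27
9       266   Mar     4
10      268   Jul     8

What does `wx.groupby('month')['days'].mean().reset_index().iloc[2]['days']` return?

16.6666666667

group by month, mean of days:
month
Apr    15.500000
Jan    17.000000
Jul    16.666667
Mar     4.000000
May     6.000000
Oct     7.000000
Name: days, dtype: float64
reset_index():
  month       days
0   Apr  15.500000
1   Jan  17.000000
2   Jul  16.666667
3   Mar   4.000000
4   May   6.000000
5   Oct   7.000000
Hence 16.6666666667.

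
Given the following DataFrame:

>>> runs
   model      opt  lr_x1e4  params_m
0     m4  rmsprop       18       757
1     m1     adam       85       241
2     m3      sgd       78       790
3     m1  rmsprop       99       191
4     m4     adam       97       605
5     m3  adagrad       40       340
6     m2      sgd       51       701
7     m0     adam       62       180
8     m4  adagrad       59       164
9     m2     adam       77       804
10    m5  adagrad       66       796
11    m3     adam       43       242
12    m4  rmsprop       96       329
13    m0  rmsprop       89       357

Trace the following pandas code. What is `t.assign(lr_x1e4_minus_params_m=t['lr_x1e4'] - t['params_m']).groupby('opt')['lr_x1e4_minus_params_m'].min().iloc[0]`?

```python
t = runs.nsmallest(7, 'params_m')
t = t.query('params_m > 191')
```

take 7 rows with smallest params_m:
   model      opt  lr_x1e4  params_m
8     m4  adagrad       59       164
7     m0     adam       62       180
3     m1  rmsprop       99       191
1     m1     adam       85       241
11    m3     adam       43       242
12    m4  rmsprop       96       329
5     m3  adagrad       40       340
filter rows where params_m > 191:
   model      opt  lr_x1e4  params_m
1     m1     adam       85       241
11    m3     adam       43       242
12    m4  rmsprop       96       329
5     m3  adagrad       40       340
add column lr_x1e4_minus_params_m = t['lr_x1e4'] - t['params_m']:
   model      opt  lr_x1e4  params_m  lr_x1e4_minus_params_m
1     m1     adam       85       241                    -156
11    m3     adam       43       242                    -199
12    m4  rmsprop       96       329                    -233
5     m3  adagrad       40       340                    -300
group by opt, min of lr_x1e4_minus_params_m:
opt
adagrad   -300
adam      -199
rmsprop   -233
Name: lr_x1e4_minus_params_m, dtype: int64
Then the value at position 0: -300

-300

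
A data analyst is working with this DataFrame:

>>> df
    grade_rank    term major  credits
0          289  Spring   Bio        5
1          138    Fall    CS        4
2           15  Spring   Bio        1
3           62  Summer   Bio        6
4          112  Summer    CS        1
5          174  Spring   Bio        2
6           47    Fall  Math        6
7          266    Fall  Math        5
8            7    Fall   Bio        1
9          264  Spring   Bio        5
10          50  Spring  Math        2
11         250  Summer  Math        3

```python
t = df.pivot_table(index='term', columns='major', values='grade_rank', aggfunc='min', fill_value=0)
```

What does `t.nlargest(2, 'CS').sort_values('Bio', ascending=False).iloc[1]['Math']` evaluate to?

47

pivot: rows=term, cols=major, min(grade_rank):
major   Bio   CS  Math
term                  
Fall      7  138    47
Spring   15    0    50
Summer   62  112   250
take 2 rows with largest CS:
major   Bio   CS  Math
term                  
Fall      7  138    47
Summer   62  112   250
sort by Bio descending:
major   Bio   CS  Math
term                  
Summer   62  112   250
Fall      7  138    47
value at position 1, column 'Math' → 47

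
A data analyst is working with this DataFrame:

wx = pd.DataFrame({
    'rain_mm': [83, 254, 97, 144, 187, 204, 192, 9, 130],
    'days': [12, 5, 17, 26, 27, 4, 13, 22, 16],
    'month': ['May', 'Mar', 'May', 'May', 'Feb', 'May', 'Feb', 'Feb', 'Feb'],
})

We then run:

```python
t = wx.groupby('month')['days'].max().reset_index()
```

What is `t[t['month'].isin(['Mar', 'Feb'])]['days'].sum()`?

group by month, max of days:
month
Feb    27
Mar     5
May    26
Name: days, dtype: int64
reset_index():
  month  days
0   Feb    27
1   Mar     5
2   May    26
filter rows where month in ['Mar', 'Feb']:
  month  days
0   Feb    27
1   Mar     5
The sum of column 'days' is 32.

32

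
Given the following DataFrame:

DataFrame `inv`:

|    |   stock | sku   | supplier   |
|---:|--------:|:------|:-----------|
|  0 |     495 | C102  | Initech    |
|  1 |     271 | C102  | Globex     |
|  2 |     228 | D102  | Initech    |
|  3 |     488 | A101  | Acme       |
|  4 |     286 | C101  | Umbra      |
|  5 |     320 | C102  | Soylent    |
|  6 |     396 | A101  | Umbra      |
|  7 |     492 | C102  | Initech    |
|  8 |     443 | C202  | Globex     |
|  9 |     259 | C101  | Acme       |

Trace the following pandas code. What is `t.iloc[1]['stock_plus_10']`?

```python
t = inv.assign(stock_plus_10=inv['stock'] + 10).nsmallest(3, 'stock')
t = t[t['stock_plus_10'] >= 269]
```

281

add column stock_plus_10 = inv['stock'] + 10:
   stock   sku supplier  stock_plus_10
0    495  C102  Initech            505
1    271  C102   Globex            281
2    228  D102  Initech            238
3    488  A101     Acme            498
4    286  C101    Umbra            296
5    320  C102  Soylent            330
6    396  A101    Umbra            406
7    492  C102  Initech            502
8    443  C202   Globex            453
9    259  C101     Acme            269
take 3 rows with smallest stock:
   stock   sku supplier  stock_plus_10
2    228  D102  Initech            238
9    259  C101     Acme            269
1    271  C102   Globex            281
filter rows where stock_plus_10 >= 269:
   stock   sku supplier  stock_plus_10
9    259  C101     Acme            269
1    271  C102   Globex            281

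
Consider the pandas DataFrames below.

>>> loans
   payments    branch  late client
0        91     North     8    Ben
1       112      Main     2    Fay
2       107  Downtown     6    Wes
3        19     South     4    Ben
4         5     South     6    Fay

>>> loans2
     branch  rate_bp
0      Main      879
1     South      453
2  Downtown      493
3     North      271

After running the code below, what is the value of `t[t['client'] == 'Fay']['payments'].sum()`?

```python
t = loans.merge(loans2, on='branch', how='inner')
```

117

merge on 'branch' (how='inner') → 5 rows:
   payments    branch  late client  rate_bp
0        91     North     8    Ben      271
1       112      Main     2    Fay      879
2       107  Downtown     6    Wes      493
3        19     South     4    Ben      453
4         5     South     6    Fay      453
filter rows where client == 'Fay':
   payments branch  late client  rate_bp
1       112   Main     2    Fay      879
4         5  South     6    Fay      453
Finally, sum of column 'payments' = 117.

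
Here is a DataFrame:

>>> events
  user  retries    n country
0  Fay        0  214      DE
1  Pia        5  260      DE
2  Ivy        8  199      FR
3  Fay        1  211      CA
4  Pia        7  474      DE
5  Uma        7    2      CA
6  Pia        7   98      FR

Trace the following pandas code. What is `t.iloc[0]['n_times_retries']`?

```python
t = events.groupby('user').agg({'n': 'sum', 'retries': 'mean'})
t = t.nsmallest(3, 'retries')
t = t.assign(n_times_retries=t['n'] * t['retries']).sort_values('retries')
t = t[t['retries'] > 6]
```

group by user: sum(n), mean(retries):
        n   retries
user               
Fay   425  0.500000
Ivy   199  8.000000
Pia   832  6.333333
Uma     2  7.000000
take 3 rows with smallest retries:
        n   retries
user               
Fay   425  0.500000
Pia   832  6.333333
Uma     2  7.000000
add column n_times_retries = t['n'] * t['retries']:
        n   retries  n_times_retries
user                                
Fay   425  0.500000       212.500000
Pia   832  6.333333      5269.333333
Uma     2  7.000000        14.000000
sort by retries:
        n   retries  n_times_retries
user                                
Fay   425  0.500000       212.500000
Pia   832  6.333333      5269.333333
Uma     2  7.000000        14.000000
filter rows where retries > 6:
        n   retries  n_times_retries
user                                
Pia   832  6.333333      5269.333333
Uma     2  7.000000        14.000000

5269.33333333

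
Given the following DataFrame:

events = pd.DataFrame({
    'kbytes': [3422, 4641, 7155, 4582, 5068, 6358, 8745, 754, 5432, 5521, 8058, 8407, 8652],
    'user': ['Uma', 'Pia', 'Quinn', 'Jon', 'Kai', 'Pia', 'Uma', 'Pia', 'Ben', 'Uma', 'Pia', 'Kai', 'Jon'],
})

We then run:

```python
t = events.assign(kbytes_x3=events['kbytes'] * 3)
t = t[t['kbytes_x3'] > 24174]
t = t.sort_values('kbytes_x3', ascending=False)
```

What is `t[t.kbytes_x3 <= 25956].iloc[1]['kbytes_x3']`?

add column kbytes_x3 = events['kbytes'] * 3:
    kbytes   user  kbytes_x3
0     3422    Uma      10266
1     4641    Pia      13923
2     7155  Quinn      21465
3     4582    Jon      13746
4     5068    Kai      15204
5     6358    Pia      19074
6     8745    Uma      26235
7      754    Pia       2262
8     5432    Ben      16296
9     5521    Uma      16563
10    8058    Pia      24174
11    8407    Kai      25221
12    8652    Jon      25956
filter rows where kbytes_x3 > 24174:
    kbytes user  kbytes_x3
6     8745  Uma      26235
11    8407  Kai      25221
12    8652  Jon      25956
sort by kbytes_x3 descending:
    kbytes user  kbytes_x3
6     8745  Uma      26235
12    8652  Jon      25956
11    8407  Kai      25221
filter rows where kbytes_x3 <= 25956:
    kbytes user  kbytes_x3
12    8652  Jon      25956
11    8407  Kai      25221
Reading off the value at position 1, column 'kbytes_x3', we get 25221.

25221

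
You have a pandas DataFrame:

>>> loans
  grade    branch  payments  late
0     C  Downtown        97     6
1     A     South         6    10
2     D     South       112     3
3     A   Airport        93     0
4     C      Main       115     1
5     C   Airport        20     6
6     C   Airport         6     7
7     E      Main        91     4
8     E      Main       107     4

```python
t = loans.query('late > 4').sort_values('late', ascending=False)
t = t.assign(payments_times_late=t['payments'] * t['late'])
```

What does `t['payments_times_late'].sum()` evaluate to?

filter rows where late > 4:
  grade    branch  payments  late
0     C  Downtown        97     6
1     A     South         6    10
5     C   Airport        20     6
6     C   Airport         6     7
sort by late descending:
  grade    branch  payments  late
1     A     South         6    10
6     C   Airport         6     7
0     C  Downtown        97     6
5     C   Airport        20     6
add column payments_times_late = t['payments'] * t['late']:
  grade    branch  payments  late  payments_times_late
1     A     South         6    10                   60
6     C   Airport         6     7                   42
0     C  Downtown        97     6                  582
5     C   Airport        20     6                  120
Reading off the sum of column 'payments_times_late', we get 804.

804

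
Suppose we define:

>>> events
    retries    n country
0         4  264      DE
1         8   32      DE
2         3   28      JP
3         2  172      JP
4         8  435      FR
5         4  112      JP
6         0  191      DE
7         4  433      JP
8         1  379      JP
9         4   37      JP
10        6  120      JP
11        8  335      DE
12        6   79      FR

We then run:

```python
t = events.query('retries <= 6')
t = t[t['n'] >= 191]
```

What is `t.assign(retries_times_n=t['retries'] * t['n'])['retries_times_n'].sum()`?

filter rows where retries <= 6:
    retries    n country
0         4  264      DE
2         3   28      JP
3         2  172      JP
5         4  112      JP
6         0  191      DE
7         4  433      JP
8         1  379      JP
9         4   37      JP
10        6  120      JP
12        6   79      FR
filter rows where n >= 191:
   retries    n country
0        4  264      DE
6        0  191      DE
7        4  433      JP
8        1  379      JP
add column retries_times_n = t['retries'] * t['n']:
   retries    n country  retries_times_n
0        4  264      DE             1056
6        0  191      DE                0
7        4  433      JP             1732
8        1  379      JP              379
Reading off the sum of column 'retries_times_n', we get 3167.

3167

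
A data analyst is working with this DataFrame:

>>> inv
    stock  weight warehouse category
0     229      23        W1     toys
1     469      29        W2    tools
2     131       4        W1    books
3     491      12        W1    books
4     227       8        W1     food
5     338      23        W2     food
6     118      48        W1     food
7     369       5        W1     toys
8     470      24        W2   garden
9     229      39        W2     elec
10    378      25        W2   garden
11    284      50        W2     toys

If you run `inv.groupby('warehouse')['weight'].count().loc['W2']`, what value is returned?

6

group by warehouse, count of weight:
warehouse
W1    6
W2    6
Name: weight, dtype: int64
The value at index 'W2' is 6.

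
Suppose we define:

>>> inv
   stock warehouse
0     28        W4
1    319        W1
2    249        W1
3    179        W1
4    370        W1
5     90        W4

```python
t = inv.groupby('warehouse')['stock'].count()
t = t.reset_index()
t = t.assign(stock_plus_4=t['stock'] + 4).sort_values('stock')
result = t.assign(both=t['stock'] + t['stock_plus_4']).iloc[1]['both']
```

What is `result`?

group by warehouse, count of stock:
warehouse
W1    4
W4    2
Name: stock, dtype: int64
reset_index():
  warehouse  stock
0        W1      4
1        W4      2
add column stock_plus_4 = t['stock'] + 4:
  warehouse  stock  stock_plus_4
0        W1      4             8
1        W4      2             6
sort by stock:
  warehouse  stock  stock_plus_4
1        W4      2             6
0        W1      4             8
add column both = t['stock'] + t['stock_plus_4']:
  warehouse  stock  stock_plus_4  both
1        W4      2             6     8
0        W1      4             8    12

12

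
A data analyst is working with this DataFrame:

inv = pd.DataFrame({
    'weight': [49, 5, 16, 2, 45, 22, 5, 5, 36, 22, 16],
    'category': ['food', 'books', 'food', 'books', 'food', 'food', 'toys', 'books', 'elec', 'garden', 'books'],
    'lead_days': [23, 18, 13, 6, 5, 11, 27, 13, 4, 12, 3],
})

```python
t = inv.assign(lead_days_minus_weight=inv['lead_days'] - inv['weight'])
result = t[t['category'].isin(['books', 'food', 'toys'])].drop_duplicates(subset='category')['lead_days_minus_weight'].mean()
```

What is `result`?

add column lead_days_minus_weight = inv['lead_days'] - inv['weight']:
    weight category  lead_days  lead_days_minus_weight
0       49     food         23                     -26
1        5    books         18                      13
2       16     food         13                      -3
3        2    books          6                       4
4       45     food          5                     -40
5       22     food         11                     -11
6        5     toys         27                      22
7        5    books         13                       8
8       36     elec          4                     -32
9       22   garden         12                     -10
10      16    books          3                     -13
filter rows where category in ['books', 'food', 'toys']:
    weight category  lead_days  lead_days_minus_weight
0       49     food         23                     -26
1        5    books         18                      13
2       16     food         13                      -3
3        2    books          6                       4
4       45     food          5                     -40
5       22     food         11                     -11
6        5     toys         27                      22
7        5    books         13                       8
10      16    books          3                     -13
drop duplicate category (keep=first):
   weight category  lead_days  lead_days_minus_weight
0      49     food         23                     -26
1       5    books         18                      13
6       5     toys         27                      22

3.0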